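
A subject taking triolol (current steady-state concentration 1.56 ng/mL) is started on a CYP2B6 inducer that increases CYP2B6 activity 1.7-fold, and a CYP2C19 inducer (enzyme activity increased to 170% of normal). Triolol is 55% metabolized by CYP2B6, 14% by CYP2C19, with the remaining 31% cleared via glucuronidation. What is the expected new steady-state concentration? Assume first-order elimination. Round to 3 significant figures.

1.05 ng/mL

The CYP2B6 pathway (55% of clearance) is boosted to 1.7× activity: 0.55 × 1.7 = 0.935.
The CYP2C19 pathway (14% of clearance) rises to 1.7× activity: 0.14 × 1.7 = 0.238.
The remaining 31% of clearance is unaffected.
CL_new/CL_old = 0.935 + 0.238 + 0.31 = 1.483.
New steady-state concentration = 1.56 / 1.483 = 1.05 ng/mL (concentration scales inversely with clearance).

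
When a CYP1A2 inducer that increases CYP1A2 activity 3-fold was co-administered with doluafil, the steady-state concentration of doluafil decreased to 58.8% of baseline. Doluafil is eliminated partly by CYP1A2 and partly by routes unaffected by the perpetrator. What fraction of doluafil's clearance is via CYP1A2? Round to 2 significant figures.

CL'/CL = 1 / 0.588 = 1.701
3·fm + (1 − fm) = 1.701
fm = (1.701 − 1) / (3 − 1) = 0.35

0.35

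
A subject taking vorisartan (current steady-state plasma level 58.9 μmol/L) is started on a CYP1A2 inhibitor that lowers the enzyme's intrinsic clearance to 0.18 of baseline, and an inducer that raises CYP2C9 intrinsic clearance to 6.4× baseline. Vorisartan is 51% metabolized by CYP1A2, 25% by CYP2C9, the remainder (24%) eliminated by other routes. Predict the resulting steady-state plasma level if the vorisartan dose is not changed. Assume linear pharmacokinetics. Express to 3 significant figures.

30.5 μmol/L

The CYP1A2 pathway (51% of clearance) is reduced to 0.18× activity: 0.51 × 0.18 = 0.0918.
The CYP2C9 pathway (25% of clearance) is boosted to 6.4× activity: 0.25 × 6.4 = 1.6.
Non-CYP routes (24%) are unchanged.
Relative clearance = 0.0918 + 1.6 + 0.24 = 1.9318.
Dividing the baseline by the relative clearance: 58.9 / 1.9318 = 30.5 μmol/L.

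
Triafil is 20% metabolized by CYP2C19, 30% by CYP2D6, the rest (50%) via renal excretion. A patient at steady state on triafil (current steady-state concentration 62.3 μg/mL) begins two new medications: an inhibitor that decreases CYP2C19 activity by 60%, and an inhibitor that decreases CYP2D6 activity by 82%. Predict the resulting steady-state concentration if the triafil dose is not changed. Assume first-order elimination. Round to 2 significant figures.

The CYP2C19 pathway (20% of clearance) falls to 0.4× activity: 0.2 × 0.4 = 0.08.
The CYP2D6 pathway (30% of clearance) drops to 0.18× activity: 0.3 × 0.18 = 0.054.
Non-CYP routes (50%) are unchanged.
CL_new/CL_old = 0.08 + 0.054 + 0.5 = 0.634.
New steady-state concentration = 62.3 / 0.634 = 98 μg/mL (concentration scales inversely with clearance).

98 μg/mL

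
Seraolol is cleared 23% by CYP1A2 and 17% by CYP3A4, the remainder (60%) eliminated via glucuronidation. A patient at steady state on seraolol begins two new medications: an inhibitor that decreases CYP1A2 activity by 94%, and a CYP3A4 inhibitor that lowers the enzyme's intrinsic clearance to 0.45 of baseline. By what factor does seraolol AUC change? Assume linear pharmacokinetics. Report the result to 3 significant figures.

The CYP1A2 pathway (23% of clearance) drops to 0.06× activity: 0.23 × 0.06 = 0.0138.
The CYP3A4 pathway (17% of clearance) is reduced to 0.45× activity: 0.17 × 0.45 = 0.0765.
The remaining 60% of clearance is unaffected.
CL_new/CL_old = 0.0138 + 0.0765 + 0.6 = 0.6903.
Because AUC varies inversely with clearance, the combined effect is 1 / 0.6903 = 1.45.

1.45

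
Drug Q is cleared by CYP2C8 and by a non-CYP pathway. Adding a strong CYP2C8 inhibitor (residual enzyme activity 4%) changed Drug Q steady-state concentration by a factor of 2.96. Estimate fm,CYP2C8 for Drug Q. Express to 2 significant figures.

Write x for the fraction cleared via CYP2C8. The observed steady-state concentration change means clearance fell to 1/2.96 = 0.3378 of baseline.
Only the CYP2C8 route changed, so 0.3378 = x·0.04 + (1 − x), giving x = 0.69.

0.69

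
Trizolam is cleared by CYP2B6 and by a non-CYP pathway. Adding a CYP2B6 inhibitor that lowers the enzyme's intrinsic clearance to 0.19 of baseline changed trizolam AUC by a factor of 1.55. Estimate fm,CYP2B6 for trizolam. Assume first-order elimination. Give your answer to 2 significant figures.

Let fm be the CYP2B6 fraction. New clearance relative to baseline = fm × 0.19 + (1 − fm).
AUC ratio = 1 / (new CL fraction), so new CL fraction = 1 / 1.55 = 0.6452.
fm × 0.19 + 1 − fm = 0.6452  ⇒  fm × (0.19 − 1) = −0.3548  ⇒  fm = 0.44.

0.44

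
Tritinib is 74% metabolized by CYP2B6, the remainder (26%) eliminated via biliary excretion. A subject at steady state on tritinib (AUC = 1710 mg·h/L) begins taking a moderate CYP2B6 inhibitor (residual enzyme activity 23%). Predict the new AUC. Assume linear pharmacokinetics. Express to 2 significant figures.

4.0 × 10³ mg·h/L

The CYP2B6 pathway (74% of clearance) is reduced to 0.23× activity: 0.74 × 0.23 = 0.1702.
Non-CYP routes (26%) are unchanged.
New clearance relative to baseline: 0.1702 + 0.26 = 0.4302.
AUC ∝ 1/CL, so new value = 1710 / 0.4302 = 4.0 × 10³ mg·h/L.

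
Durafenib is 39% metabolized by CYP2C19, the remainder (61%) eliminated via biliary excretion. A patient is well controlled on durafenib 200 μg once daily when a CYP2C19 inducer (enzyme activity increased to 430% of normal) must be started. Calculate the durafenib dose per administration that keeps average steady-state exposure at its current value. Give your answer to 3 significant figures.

457 μg

The CYP2C19 pathway (39% of clearance) increases to 4.3× activity: 0.39 × 4.3 = 1.677.
Non-CYP routes (61%) are unchanged.
New clearance relative to baseline: 1.677 + 0.61 = 2.287.
Css,avg = (dose rate)/CL, so holding Css fixed requires dose ∝ CL: 200 × 2.287 = 457 μg.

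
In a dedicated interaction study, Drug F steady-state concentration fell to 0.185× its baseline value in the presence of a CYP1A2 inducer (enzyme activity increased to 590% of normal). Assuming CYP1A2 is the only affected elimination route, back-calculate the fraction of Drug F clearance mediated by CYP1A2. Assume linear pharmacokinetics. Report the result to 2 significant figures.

Let fm be the CYP1A2 fraction. New clearance relative to baseline = fm × 5.9 + (1 − fm).
Steady-state concentration ratio = 1 / (new CL fraction), so new CL fraction = 1 / 0.185 = 5.405.
fm × 5.9 + 1 − fm = 5.405  ⇒  fm × (5.9 − 1) = 4.405  ⇒  fm = 0.90.

0.90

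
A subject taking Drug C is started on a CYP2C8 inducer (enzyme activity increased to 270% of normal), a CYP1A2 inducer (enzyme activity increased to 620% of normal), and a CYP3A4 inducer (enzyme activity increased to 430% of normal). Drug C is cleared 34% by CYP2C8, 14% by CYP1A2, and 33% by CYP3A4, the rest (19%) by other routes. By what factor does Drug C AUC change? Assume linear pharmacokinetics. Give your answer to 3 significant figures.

0.295

The CYP2C8 pathway (34% of clearance) is boosted to 2.7× activity: 0.34 × 2.7 = 0.918.
The CYP1A2 pathway (14% of clearance) is boosted to 6.2× activity: 0.14 × 6.2 = 0.868.
The CYP3A4 pathway (33% of clearance) increases to 4.3× activity: 0.33 × 4.3 = 1.419.
The remaining 19% of clearance is unaffected.
CL_new/CL_old = 0.918 + 0.868 + 1.419 + 0.19 = 3.395.
Because AUC varies inversely with clearance, the combined effect is 1 / 3.395 = 0.295.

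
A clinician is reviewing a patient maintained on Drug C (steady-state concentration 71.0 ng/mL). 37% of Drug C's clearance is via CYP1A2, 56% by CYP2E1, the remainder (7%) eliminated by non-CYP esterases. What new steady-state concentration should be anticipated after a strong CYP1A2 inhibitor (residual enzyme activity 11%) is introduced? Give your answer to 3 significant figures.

CYP1A2: 0.37 × 0.11 = 0.0407
CYP2E1: 0.56 (unchanged)
Other: 0.07 (unchanged)
New clearance relative to baseline: 0.0407 + 0.56 + 0.07 = 0.6707.
With dosing unchanged, steady-state concentration scales as 1/CL: 71.0 / 0.6707 = 106 ng/mL.

106 ng/mL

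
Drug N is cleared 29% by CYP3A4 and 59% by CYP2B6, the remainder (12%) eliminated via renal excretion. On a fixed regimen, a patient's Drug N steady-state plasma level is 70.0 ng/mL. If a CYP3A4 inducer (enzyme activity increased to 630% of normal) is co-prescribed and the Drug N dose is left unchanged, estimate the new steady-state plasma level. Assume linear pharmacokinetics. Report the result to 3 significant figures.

CYP3A4: 0.29 × 6.3 = 1.827
CYP2B6: 0.59 (unchanged)
Other: 0.12 (unchanged)
CL_new/CL_old = 1.827 + 0.59 + 0.12 = 2.537.
New steady-state plasma level = baseline ÷ relative clearance = 70.0 / 2.537 = 27.6 ng/mL.

27.6 ng/mL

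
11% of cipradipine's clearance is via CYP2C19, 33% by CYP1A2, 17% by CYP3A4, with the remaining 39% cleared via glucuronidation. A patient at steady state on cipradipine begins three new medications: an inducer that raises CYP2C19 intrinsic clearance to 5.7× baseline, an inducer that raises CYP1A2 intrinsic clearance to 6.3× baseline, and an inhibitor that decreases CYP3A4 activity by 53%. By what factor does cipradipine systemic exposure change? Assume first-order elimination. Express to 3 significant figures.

0.315

The CYP2C19 pathway (11% of clearance) is boosted to 5.7× activity: 0.11 × 5.7 = 0.627.
The CYP1A2 pathway (33% of clearance) is boosted to 6.3× activity: 0.33 × 6.3 = 2.079.
The CYP3A4 pathway (17% of clearance) drops to 0.47× activity: 0.17 × 0.47 = 0.0799.
The remaining 39% of clearance is unaffected.
CL_new/CL_old = 0.627 + 2.079 + 0.0799 + 0.39 = 3.1759.
Systemic exposure ∝ 1/CL: fold-change = 1 / 3.1759 = 0.315.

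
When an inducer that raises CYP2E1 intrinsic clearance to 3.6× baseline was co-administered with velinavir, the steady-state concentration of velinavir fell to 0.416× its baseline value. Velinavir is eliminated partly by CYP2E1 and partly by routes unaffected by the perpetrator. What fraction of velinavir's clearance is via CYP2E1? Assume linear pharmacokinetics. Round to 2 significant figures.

Write x for the fraction cleared via CYP2E1. The observed steady-state concentration change means clearance rose to 1/0.416 = 2.404 of baseline.
Setting x·3.6 + (1 − x) = 2.404 and solving: x = (2.404 − 1)/(3.6 − 1) = 0.54.

0.54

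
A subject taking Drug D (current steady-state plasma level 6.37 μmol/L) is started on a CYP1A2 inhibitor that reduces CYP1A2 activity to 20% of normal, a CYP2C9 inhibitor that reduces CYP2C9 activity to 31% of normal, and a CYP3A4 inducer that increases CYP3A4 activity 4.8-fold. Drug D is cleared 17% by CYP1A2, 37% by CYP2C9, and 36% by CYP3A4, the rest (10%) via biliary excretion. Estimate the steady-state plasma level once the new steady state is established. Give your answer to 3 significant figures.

The CYP1A2 pathway (17% of clearance) drops to 0.2× activity: 0.17 × 0.2 = 0.034.
The CYP2C9 pathway (37% of clearance) is reduced to 0.31× activity: 0.37 × 0.31 = 0.1147.
The CYP3A4 pathway (36% of clearance) rises to 4.8× activity: 0.36 × 4.8 = 1.728.
The remaining 10% of clearance is unaffected.
CL_new/CL_old = 0.034 + 0.1147 + 1.728 + 0.1 = 1.9767.
Steady-state plasma level ∝ 1/CL: new value = 6.37 / 1.9767 = 3.22 μmol/L.

3.22 μmol/L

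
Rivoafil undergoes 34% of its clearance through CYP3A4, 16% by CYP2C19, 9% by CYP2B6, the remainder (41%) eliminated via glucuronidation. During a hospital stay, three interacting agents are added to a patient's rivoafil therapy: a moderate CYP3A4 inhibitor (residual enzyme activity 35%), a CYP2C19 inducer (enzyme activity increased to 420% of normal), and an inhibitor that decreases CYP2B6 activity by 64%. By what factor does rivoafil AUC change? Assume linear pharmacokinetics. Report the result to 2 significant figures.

The CYP3A4 pathway (34% of clearance) drops to 0.35× activity: 0.34 × 0.35 = 0.119.
The CYP2C19 pathway (16% of clearance) increases to 4.2× activity: 0.16 × 4.2 = 0.672.
The CYP2B6 pathway (9% of clearance) falls to 0.36× activity: 0.09 × 0.36 = 0.0324.
Non-CYP routes (41%) are unchanged.
Relative clearance = 0.119 + 0.672 + 0.0324 + 0.41 = 1.2334.
Net AUC ratio = 1 / 1.2334 = 0.81.

0.81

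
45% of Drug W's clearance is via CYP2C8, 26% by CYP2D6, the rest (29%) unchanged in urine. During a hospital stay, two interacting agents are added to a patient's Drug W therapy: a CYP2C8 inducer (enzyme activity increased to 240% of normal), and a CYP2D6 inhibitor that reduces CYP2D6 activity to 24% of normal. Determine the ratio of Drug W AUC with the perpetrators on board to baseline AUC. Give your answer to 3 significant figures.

0.698

The CYP2C8 pathway (45% of clearance) is boosted to 2.4× activity: 0.45 × 2.4 = 1.08.
The CYP2D6 pathway (26% of clearance) drops to 0.24× activity: 0.26 × 0.24 = 0.0624.
The remaining 29% of clearance is unaffected.
Relative clearance = 1.08 + 0.0624 + 0.29 = 1.4324.
Because AUC varies inversely with clearance, the combined effect is 1 / 1.4324 = 0.698.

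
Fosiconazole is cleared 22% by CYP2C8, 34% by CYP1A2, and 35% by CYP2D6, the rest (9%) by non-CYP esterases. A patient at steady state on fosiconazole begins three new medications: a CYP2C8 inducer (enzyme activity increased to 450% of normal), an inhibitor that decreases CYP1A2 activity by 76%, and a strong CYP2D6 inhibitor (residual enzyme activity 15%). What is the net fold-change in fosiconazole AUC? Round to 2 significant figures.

0.82

The CYP2C8 pathway (22% of clearance) is boosted to 4.5× activity: 0.22 × 4.5 = 0.99.
The CYP1A2 pathway (34% of clearance) is reduced to 0.24× activity: 0.34 × 0.24 = 0.0816.
The CYP2D6 pathway (35% of clearance) is reduced to 0.15× activity: 0.35 × 0.15 = 0.0525.
The remaining 9% of clearance is unaffected.
CL_new/CL_old = 0.99 + 0.0816 + 0.0525 + 0.09 = 1.2141.
Net AUC ratio = 1 / 1.2141 = 0.82.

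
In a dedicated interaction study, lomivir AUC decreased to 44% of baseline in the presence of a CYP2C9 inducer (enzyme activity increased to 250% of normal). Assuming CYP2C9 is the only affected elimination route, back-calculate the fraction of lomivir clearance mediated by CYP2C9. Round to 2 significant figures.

Write x for the fraction cleared via CYP2C9. The observed AUC change means clearance rose to 1/0.440 = 2.273 of baseline.
Only the CYP2C9 route changed, so 2.273 = x·2.5 + (1 − x), giving x = 0.85.

0.85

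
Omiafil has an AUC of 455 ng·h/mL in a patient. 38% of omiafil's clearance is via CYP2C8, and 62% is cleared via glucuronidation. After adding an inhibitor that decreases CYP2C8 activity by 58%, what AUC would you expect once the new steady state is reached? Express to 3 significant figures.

The CYP2C8 pathway (38% of clearance) is reduced to 0.42× activity: 0.38 × 0.42 = 0.1596.
The remaining 62% of clearance is unaffected.
New clearance relative to baseline: 0.1596 + 0.62 = 0.7796.
AUC ∝ 1/CL, so new value = 455 / 0.7796 = 584 ng·h/mL.

584 ng·h/mL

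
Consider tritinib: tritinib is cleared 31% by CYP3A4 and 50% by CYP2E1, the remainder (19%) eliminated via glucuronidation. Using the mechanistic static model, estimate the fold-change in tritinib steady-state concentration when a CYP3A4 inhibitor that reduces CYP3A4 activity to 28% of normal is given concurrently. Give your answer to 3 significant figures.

The CYP3A4 pathway (31% of clearance) falls to 0.28× activity: 0.31 × 0.28 = 0.0868.
CYP2E1 (50%) and the residual 19% are unaffected.
New clearance relative to baseline: 0.0868 + 0.5 + 0.19 = 0.7768.
Steady-state concentration ratio = CL_old/CL_new = 1 / 0.7768 = 1.29.

1.29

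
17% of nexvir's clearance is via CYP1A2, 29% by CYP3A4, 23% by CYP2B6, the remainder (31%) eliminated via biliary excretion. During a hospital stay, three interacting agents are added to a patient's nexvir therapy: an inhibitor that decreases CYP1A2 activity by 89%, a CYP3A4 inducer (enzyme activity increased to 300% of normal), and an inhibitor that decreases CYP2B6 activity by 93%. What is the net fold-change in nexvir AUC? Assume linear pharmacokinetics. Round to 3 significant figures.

The CYP1A2 pathway (17% of clearance) drops to 0.11× activity: 0.17 × 0.11 = 0.0187.
The CYP3A4 pathway (29% of clearance) increases to 3× activity: 0.29 × 3 = 0.87.
The CYP2B6 pathway (23% of clearance) is reduced to 0.07× activity: 0.23 × 0.07 = 0.0161.
The remaining 31% of clearance is unaffected.
New clearance relative to baseline: 0.0187 + 0.87 + 0.0161 + 0.31 = 1.2148.
Because AUC varies inversely with clearance, the combined effect is 1 / 1.2148 = 0.823.

0.823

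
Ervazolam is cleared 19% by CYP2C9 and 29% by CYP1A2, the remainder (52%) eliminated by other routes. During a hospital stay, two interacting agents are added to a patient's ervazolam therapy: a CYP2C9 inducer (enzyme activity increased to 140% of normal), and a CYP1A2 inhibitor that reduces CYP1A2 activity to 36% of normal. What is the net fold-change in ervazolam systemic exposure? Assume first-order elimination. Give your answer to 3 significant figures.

CYP2C9: 0.19 × 1.4 = 0.266
CYP1A2: 0.29 × 0.36 = 0.1044
Other: 0.52 (unchanged)
Relative clearance = 0.266 + 0.1044 + 0.52 = 0.8904.
Because systemic exposure varies inversely with clearance, the combined effect is 1 / 0.8904 = 1.12.

1.12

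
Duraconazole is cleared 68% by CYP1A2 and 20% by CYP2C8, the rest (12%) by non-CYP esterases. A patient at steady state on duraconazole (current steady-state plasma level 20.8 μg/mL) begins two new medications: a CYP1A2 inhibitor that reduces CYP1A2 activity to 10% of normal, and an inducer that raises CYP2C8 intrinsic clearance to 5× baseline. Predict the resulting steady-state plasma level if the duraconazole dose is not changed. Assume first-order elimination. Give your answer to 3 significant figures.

17.5 μg/mL

CYP1A2: 0.68 × 0.1 = 0.068
CYP2C8: 0.2 × 5 = 1
Other: 0.12 (unchanged)
Relative clearance = 0.068 + 1 + 0.12 = 1.188.
Dividing the baseline by the relative clearance: 20.8 / 1.188 = 17.5 μg/mL.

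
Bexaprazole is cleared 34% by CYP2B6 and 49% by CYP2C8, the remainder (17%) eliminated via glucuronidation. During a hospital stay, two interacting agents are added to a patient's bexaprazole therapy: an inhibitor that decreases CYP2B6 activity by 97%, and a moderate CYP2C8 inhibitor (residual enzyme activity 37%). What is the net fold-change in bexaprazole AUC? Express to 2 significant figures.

2.8

The CYP2B6 pathway (34% of clearance) falls to 0.03× activity: 0.34 × 0.03 = 0.0102.
The CYP2C8 pathway (49% of clearance) falls to 0.37× activity: 0.49 × 0.37 = 0.1813.
Non-CYP routes (17%) are unchanged.
Relative clearance = 0.0102 + 0.1813 + 0.17 = 0.3615.
Because AUC varies inversely with clearance, the combined effect is 1 / 0.3615 = 2.8.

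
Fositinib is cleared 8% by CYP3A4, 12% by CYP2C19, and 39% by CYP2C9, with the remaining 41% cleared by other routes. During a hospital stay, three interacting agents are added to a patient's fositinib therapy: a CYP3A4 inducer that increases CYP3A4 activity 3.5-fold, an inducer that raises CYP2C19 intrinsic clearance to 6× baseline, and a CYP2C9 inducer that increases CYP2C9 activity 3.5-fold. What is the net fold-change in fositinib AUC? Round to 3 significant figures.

The CYP3A4 pathway (8% of clearance) rises to 3.5× activity: 0.08 × 3.5 = 0.28.
The CYP2C19 pathway (12% of clearance) increases to 6× activity: 0.12 × 6 = 0.72.
The CYP2C9 pathway (39% of clearance) is boosted to 3.5× activity: 0.39 × 3.5 = 1.365.
The remaining 41% of clearance is unaffected.
CL_new/CL_old = 0.28 + 0.72 + 1.365 + 0.41 = 2.775.
AUC ∝ 1/CL: fold-change = 1 / 2.775 = 0.360.

0.360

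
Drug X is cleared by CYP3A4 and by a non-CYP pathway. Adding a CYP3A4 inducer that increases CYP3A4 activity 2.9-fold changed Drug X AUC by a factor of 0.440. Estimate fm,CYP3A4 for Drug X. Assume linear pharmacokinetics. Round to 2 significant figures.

CL'/CL = 1 / 0.440 = 2.273
2.9·fm + (1 − fm) = 2.273
fm = (2.273 − 1) / (2.9 − 1) = 0.67

0.67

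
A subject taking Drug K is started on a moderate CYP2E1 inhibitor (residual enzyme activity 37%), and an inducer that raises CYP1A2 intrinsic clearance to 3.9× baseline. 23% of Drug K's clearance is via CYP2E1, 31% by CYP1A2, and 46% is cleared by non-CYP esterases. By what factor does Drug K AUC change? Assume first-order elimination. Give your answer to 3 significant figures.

The CYP2E1 pathway (23% of clearance) is reduced to 0.37× activity: 0.23 × 0.37 = 0.0851.
The CYP1A2 pathway (31% of clearance) rises to 3.9× activity: 0.31 × 3.9 = 1.209.
The remaining 46% of clearance is unaffected.
CL_new/CL_old = 0.0851 + 1.209 + 0.46 = 1.7541.
Net AUC ratio = 1 / 1.7541 = 0.570.

0.570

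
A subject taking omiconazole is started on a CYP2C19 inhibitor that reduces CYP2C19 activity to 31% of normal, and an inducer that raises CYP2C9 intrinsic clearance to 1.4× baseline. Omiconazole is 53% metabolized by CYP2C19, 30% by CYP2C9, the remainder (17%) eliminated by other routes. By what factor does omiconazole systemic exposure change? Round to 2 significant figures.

The CYP2C19 pathway (53% of clearance) is reduced to 0.31× activity: 0.53 × 0.31 = 0.1643.
The CYP2C9 pathway (30% of clearance) increases to 1.4× activity: 0.3 × 1.4 = 0.42.
Non-CYP routes (17%) are unchanged.
Relative clearance = 0.1643 + 0.42 + 0.17 = 0.7543.
Because systemic exposure varies inversely with clearance, the combined effect is 1 / 0.7543 = 1.3.

1.3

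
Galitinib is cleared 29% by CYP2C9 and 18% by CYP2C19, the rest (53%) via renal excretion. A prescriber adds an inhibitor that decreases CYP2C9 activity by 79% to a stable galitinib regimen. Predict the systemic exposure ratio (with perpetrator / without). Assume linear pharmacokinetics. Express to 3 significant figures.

CYP2C9: 0.29 × 0.21 = 0.0609
CYP2C19: 0.18 (unchanged)
Other: 0.53 (unchanged)
CL_new/CL_old = 0.0609 + 0.18 + 0.53 = 0.7709.
Systemic exposure ratio = CL_old/CL_new = 1 / 0.7709 = 1.30.

1.30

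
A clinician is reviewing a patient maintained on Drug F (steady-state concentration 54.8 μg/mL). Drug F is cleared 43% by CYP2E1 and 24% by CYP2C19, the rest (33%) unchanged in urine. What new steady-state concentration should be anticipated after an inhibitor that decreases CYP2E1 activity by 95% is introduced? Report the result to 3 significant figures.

CYP2E1: 0.43 × 0.05 = 0.0215
CYP2C19: 0.24 (unchanged)
Other: 0.33 (unchanged)
CL_new/CL_old = 0.0215 + 0.24 + 0.33 = 0.5915.
New steady-state concentration = baseline ÷ relative clearance = 54.8 / 0.5915 = 92.6 μg/mL.

92.6 μg/mL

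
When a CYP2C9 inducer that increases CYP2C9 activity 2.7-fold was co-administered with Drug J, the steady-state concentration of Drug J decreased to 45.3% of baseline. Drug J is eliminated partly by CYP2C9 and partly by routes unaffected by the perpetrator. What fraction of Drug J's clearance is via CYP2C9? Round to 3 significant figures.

0.710

Write x for the fraction cleared via CYP2C9. The observed steady-state concentration change means clearance rose to 1/0.453 = 2.208 of baseline.
Only the CYP2C9 route changed, so 2.208 = x·2.7 + (1 − x), giving x = 0.710.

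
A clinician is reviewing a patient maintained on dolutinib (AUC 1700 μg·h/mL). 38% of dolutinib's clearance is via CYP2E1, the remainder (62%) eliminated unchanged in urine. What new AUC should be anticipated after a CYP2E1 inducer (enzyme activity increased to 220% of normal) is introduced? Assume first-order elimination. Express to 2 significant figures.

CYP2E1: 0.38 × 2.2 = 0.836
Other: 0.62 (unchanged)
New clearance relative to baseline: 0.836 + 0.62 = 1.456.
AUC ∝ 1/CL, so new value = 1700 / 1.456 = 1.2 × 10³ μg·h/mL.

1.2 × 10³ μg·h/mL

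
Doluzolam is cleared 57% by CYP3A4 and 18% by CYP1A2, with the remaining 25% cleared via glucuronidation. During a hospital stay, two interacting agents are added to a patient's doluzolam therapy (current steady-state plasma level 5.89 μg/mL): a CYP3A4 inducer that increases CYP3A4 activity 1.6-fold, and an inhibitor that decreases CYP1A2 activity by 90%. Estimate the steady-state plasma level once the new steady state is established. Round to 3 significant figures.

4.99 μg/mL

The CYP3A4 pathway (57% of clearance) increases to 1.6× activity: 0.57 × 1.6 = 0.912.
The CYP1A2 pathway (18% of clearance) is reduced to 0.1× activity: 0.18 × 0.1 = 0.018.
Non-CYP routes (25%) are unchanged.
CL_new/CL_old = 0.912 + 0.018 + 0.25 = 1.18.
New steady-state plasma level = 5.89 / 1.18 = 4.99 μg/mL (concentration scales inversely with clearance).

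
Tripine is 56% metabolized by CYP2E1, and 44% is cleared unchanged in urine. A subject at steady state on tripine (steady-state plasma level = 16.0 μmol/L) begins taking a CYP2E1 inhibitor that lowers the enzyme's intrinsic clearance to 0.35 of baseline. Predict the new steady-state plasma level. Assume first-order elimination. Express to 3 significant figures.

The CYP2E1 pathway (56% of clearance) is reduced to 0.35× activity: 0.56 × 0.35 = 0.196.
The remaining 44% of clearance is unaffected.
CL_new/CL_old = 0.196 + 0.44 = 0.636.
Steady-state plasma level ∝ 1/CL, so new value = 16.0 / 0.636 = 25.2 μmol/L.

25.2 μmol/L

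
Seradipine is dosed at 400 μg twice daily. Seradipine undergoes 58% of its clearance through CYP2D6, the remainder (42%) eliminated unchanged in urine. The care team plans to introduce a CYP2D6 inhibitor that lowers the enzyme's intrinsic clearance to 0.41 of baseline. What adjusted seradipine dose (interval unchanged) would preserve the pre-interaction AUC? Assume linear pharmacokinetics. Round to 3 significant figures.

263 μg

The CYP2D6 pathway (58% of clearance) falls to 0.41× activity: 0.58 × 0.41 = 0.2378.
The remaining 42% of clearance is unaffected.
New clearance relative to baseline: 0.2378 + 0.42 = 0.6578.
Exposure is unchanged when dose changes in proportion to clearance. New dose = 400 μg × 0.6578 = 263 μg.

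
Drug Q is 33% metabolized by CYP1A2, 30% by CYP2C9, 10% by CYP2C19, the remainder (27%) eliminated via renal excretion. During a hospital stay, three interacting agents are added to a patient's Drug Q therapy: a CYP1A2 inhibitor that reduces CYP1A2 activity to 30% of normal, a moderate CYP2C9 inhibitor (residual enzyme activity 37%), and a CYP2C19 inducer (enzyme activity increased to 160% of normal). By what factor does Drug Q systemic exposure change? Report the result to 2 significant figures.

1.6

CYP1A2: 0.33 × 0.3 = 0.099
CYP2C9: 0.3 × 0.37 = 0.111
CYP2C19: 0.1 × 1.6 = 0.16
Other: 0.27 (unchanged)
Relative clearance = 0.099 + 0.111 + 0.16 + 0.27 = 0.64.
Systemic exposure ∝ 1/CL: fold-change = 1 / 0.64 = 1.6.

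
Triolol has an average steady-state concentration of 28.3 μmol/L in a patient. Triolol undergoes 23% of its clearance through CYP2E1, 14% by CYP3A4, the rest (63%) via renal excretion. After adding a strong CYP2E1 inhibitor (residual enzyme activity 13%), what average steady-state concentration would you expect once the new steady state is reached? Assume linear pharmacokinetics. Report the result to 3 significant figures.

CYP2E1: 0.23 × 0.13 = 0.0299
CYP3A4: 0.14 (unchanged)
Other: 0.63 (unchanged)
CL_new/CL_old = 0.0299 + 0.14 + 0.63 = 0.7999.
New average steady-state concentration = baseline ÷ relative clearance = 28.3 / 0.7999 = 35.4 μmol/L.

35.4 μmol/L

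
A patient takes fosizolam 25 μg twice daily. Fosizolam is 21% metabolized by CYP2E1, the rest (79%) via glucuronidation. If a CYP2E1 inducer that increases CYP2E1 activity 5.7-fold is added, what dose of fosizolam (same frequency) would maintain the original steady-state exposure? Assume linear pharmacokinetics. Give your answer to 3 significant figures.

CYP2E1: 0.21 × 5.7 = 1.197
Other: 0.79 (unchanged)
Relative clearance = 1.197 + 0.79 = 1.987.
Css,avg = (dose rate)/CL, so holding Css fixed requires dose ∝ CL: 25 × 1.987 = 49.7 μg.

49.7 μg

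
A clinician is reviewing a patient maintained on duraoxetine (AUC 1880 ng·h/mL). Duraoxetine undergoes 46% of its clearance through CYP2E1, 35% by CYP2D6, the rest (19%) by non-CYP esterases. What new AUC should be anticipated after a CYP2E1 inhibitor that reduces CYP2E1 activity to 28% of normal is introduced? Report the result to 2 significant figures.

The CYP2E1 pathway (46% of clearance) is reduced to 0.28× activity: 0.46 × 0.28 = 0.1288.
CYP2D6 (35%) and the residual 19% are unaffected.
New clearance relative to baseline: 0.1288 + 0.35 + 0.19 = 0.6688.
AUC ∝ 1/CL, so new value = 1880 / 0.6688 = 2.8 × 10³ ng·h/mL.

2.8 × 10³ ng·h/mL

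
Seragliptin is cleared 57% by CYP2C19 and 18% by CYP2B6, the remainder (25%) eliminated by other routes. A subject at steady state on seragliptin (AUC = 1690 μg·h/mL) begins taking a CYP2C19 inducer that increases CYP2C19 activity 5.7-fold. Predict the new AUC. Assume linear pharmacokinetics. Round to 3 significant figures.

The CYP2C19 pathway (57% of clearance) is boosted to 5.7× activity: 0.57 × 5.7 = 3.249.
CYP2B6 (18%) and the residual 25% are unaffected.
CL_new/CL_old = 3.249 + 0.18 + 0.25 = 3.679.
With dosing unchanged, AUC scales as 1/CL: 1690 / 3.679 = 459 μg·h/mL.

459 μg·h/mL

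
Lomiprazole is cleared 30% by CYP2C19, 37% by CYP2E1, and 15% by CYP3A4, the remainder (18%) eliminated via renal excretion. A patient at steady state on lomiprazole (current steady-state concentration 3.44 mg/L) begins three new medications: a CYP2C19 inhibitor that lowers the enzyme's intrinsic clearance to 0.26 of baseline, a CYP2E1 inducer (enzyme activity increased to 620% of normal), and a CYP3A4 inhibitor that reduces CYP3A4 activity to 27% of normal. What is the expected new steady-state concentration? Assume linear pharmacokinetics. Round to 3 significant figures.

The CYP2C19 pathway (30% of clearance) falls to 0.26× activity: 0.3 × 0.26 = 0.078.
The CYP2E1 pathway (37% of clearance) rises to 6.2× activity: 0.37 × 6.2 = 2.294.
The CYP3A4 pathway (15% of clearance) falls to 0.27× activity: 0.15 × 0.27 = 0.0405.
The remaining 18% of clearance is unaffected.
Relative clearance = 0.078 + 2.294 + 0.0405 + 0.18 = 2.5925.
Dividing the baseline by the relative clearance: 3.44 / 2.5925 = 1.33 mg/L.

1.33 mg/L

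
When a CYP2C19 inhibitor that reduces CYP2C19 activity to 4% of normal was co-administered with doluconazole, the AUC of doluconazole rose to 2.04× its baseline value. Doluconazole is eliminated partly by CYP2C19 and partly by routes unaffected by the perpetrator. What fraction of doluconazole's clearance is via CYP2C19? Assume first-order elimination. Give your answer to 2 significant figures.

CL'/CL = 1 / 2.04 = 0.4902
0.04·fm + (1 − fm) = 0.4902
fm = (0.4902 − 1) / (0.04 − 1) = 0.53

0.53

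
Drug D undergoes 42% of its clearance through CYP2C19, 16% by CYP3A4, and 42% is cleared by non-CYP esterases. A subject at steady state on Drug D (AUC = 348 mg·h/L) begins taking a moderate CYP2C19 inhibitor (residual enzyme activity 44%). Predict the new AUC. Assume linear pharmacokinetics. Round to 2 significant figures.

4.6 × 10² mg·h/L

The CYP2C19 pathway (42% of clearance) falls to 0.44× activity: 0.42 × 0.44 = 0.1848.
CYP3A4 (16%) and the residual 42% are unaffected.
Relative clearance = 0.1848 + 0.16 + 0.42 = 0.7648.
New AUC = baseline ÷ relative clearance = 348 / 0.7648 = 4.6 × 10² mg·h/L.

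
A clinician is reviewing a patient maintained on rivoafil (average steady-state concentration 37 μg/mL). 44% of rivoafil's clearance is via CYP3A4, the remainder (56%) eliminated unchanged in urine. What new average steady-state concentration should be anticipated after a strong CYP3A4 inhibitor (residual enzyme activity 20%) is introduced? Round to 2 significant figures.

The CYP3A4 pathway (44% of clearance) is reduced to 0.2× activity: 0.44 × 0.2 = 0.088.
The remaining 56% of clearance is unaffected.
Relative clearance = 0.088 + 0.56 = 0.648.
Average steady-state concentration ∝ 1/CL, so new value = 37 / 0.648 = 57 μg/mL.

57 μg/mL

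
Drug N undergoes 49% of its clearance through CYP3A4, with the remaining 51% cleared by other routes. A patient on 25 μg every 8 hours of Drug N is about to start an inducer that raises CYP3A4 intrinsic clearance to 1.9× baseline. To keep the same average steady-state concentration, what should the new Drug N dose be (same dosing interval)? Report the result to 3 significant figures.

36.0 μg

The CYP3A4 pathway (49% of clearance) is boosted to 1.9× activity: 0.49 × 1.9 = 0.931.
Non-CYP routes (51%) are unchanged.
New clearance relative to baseline: 0.931 + 0.51 = 1.441.
Css,avg = (dose rate)/CL, so holding Css fixed requires dose ∝ CL: 25 × 1.441 = 36.0 μg.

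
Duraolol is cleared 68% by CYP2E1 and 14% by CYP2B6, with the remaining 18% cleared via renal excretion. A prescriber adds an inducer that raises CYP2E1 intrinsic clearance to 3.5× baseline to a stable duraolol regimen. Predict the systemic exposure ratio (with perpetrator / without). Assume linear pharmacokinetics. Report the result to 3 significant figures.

The CYP2E1 pathway (68% of clearance) is boosted to 3.5× activity: 0.68 × 3.5 = 2.38.
CYP2B6 (14%) and the residual 18% are unaffected.
CL_new/CL_old = 2.38 + 0.14 + 0.18 = 2.7.
Systemic exposure ratio = CL_old/CL_new = 1 / 2.7 = 0.370.

0.370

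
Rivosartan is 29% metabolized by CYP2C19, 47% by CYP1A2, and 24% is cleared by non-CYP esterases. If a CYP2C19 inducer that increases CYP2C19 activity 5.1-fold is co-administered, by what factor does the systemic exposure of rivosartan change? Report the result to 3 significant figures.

0.457

CYP2C19: 0.29 × 5.1 = 1.479
CYP1A2: 0.47 (unchanged)
Other: 0.24 (unchanged)
CL_new/CL_old = 1.479 + 0.47 + 0.24 = 2.189.
Systemic exposure is inversely proportional to clearance, so the fold-change is 1 / 2.189 = 0.457.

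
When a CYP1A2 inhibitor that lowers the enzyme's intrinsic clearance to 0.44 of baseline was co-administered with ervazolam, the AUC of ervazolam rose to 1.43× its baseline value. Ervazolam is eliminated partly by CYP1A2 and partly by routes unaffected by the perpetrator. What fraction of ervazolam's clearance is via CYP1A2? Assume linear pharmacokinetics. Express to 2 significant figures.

Let fm be the CYP1A2 fraction. New clearance relative to baseline = fm × 0.44 + (1 − fm).
AUC ratio = 1 / (new CL fraction), so new CL fraction = 1 / 1.43 = 0.6993.
fm × 0.44 + 1 − fm = 0.6993  ⇒  fm × (0.44 − 1) = −0.3007  ⇒  fm = 0.54.

0.54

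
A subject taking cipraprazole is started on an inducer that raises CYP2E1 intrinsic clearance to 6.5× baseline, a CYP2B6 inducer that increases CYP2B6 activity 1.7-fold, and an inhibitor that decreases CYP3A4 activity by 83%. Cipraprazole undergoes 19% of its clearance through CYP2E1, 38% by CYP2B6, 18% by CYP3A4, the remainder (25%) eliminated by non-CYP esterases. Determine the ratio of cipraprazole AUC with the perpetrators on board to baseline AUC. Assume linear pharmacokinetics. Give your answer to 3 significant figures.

CYP2E1: 0.19 × 6.5 = 1.235
CYP2B6: 0.38 × 1.7 = 0.646
CYP3A4: 0.18 × 0.17 = 0.0306
Other: 0.25 (unchanged)
New clearance relative to baseline: 1.235 + 0.646 + 0.0306 + 0.25 = 2.1616.
AUC ∝ 1/CL: fold-change = 1 / 2.1616 = 0.463.

0.463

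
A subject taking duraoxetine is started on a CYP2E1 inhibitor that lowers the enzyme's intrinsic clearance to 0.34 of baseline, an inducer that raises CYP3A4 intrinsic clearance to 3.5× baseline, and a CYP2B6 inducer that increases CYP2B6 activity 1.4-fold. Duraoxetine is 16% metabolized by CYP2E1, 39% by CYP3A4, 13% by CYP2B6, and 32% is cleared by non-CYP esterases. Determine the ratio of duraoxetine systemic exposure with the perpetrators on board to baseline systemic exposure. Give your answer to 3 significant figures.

CYP2E1: 0.16 × 0.34 = 0.0544
CYP3A4: 0.39 × 3.5 = 1.365
CYP2B6: 0.13 × 1.4 = 0.182
Other: 0.32 (unchanged)
CL_new/CL_old = 0.0544 + 1.365 + 0.182 + 0.32 = 1.9214.
Systemic exposure ∝ 1/CL: fold-change = 1 / 1.9214 = 0.520.

0.520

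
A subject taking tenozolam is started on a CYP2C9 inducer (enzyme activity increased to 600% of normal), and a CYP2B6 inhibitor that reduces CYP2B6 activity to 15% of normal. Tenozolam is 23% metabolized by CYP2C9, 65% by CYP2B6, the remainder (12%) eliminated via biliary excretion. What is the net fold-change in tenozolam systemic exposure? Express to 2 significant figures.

The CYP2C9 pathway (23% of clearance) is boosted to 6× activity: 0.23 × 6 = 1.38.
The CYP2B6 pathway (65% of clearance) falls to 0.15× activity: 0.65 × 0.15 = 0.0975.
Non-CYP routes (12%) are unchanged.
Relative clearance = 1.38 + 0.0975 + 0.12 = 1.5975.
Because systemic exposure varies inversely with clearance, the combined effect is 1 / 1.5975 = 0.63.

0.63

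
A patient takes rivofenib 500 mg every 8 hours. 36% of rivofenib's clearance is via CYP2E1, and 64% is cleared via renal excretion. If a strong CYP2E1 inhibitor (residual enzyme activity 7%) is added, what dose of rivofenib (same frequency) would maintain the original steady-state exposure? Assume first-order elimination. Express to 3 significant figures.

333 mg

The CYP2E1 pathway (36% of clearance) drops to 0.07× activity: 0.36 × 0.07 = 0.0252.
Non-CYP routes (64%) are unchanged.
CL_new/CL_old = 0.0252 + 0.64 = 0.6652.
To maintain the same steady-state level, dose must scale with clearance: new dose = 500 × 0.6652 = 333 mg.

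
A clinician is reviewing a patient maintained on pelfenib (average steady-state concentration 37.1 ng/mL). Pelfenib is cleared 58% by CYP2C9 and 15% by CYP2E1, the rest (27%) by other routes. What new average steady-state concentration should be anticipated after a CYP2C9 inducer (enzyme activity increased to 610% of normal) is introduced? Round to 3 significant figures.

CYP2C9: 0.58 × 6.1 = 3.538
CYP2E1: 0.15 (unchanged)
Other: 0.27 (unchanged)
CL_new/CL_old = 3.538 + 0.15 + 0.27 = 3.958.
With dosing unchanged, average steady-state concentration scales as 1/CL: 37.1 / 3.958 = 9.37 ng/mL.

9.37 ng/mL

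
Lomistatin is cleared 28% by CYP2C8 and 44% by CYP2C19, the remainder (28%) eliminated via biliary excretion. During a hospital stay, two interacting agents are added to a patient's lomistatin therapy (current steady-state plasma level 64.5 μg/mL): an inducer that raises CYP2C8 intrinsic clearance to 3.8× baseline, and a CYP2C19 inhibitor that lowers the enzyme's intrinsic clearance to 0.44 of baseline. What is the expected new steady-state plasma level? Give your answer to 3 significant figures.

CYP2C8: 0.28 × 3.8 = 1.064
CYP2C19: 0.44 × 0.44 = 0.1936
Other: 0.28 (unchanged)
New clearance relative to baseline: 1.064 + 0.1936 + 0.28 = 1.5376.
New steady-state plasma level = 64.5 / 1.5376 = 41.9 μg/mL (concentration scales inversely with clearance).

41.9 μg/mL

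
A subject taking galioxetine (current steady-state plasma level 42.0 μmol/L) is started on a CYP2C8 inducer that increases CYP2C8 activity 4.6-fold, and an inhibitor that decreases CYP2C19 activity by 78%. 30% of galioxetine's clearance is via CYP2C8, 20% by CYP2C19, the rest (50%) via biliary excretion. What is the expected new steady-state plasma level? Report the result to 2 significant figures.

The CYP2C8 pathway (30% of clearance) rises to 4.6× activity: 0.3 × 4.6 = 1.38.
The CYP2C19 pathway (20% of clearance) is reduced to 0.22× activity: 0.2 × 0.22 = 0.044.
Non-CYP routes (50%) are unchanged.
New clearance relative to baseline: 1.38 + 0.044 + 0.5 = 1.924.
Dividing the baseline by the relative clearance: 42.0 / 1.924 = 22 μmol/L.

22 μmol/L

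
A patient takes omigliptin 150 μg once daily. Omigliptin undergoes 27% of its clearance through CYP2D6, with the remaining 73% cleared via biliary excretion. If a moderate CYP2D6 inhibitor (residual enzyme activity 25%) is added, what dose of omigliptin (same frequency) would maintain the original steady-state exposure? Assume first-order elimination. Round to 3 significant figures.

120 μg

The CYP2D6 pathway (27% of clearance) falls to 0.25× activity: 0.27 × 0.25 = 0.0675.
Non-CYP routes (73%) are unchanged.
Relative clearance = 0.0675 + 0.73 = 0.7975.
To maintain the same steady-state level, dose must scale with clearance: new dose = 150 × 0.7975 = 120 μg.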